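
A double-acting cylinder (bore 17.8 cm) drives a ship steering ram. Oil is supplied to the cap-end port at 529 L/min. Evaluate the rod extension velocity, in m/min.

Cap-side area A_cap = π/4 × (17.8 cm)² = 248.8 cm^2
v = Q / A

v ≈ 21.3 m/min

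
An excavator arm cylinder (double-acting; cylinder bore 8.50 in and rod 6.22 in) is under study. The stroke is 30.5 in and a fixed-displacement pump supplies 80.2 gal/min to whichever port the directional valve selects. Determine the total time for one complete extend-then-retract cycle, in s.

Cap-side area A_cap = π/4 × (8.50 in)² = 56.75 in^2
Rod-side annular area A_ann = π/4 × (8.50² − 6.22²) = 26.36 in^2
t_ext = A_cap·L/Q = 5.605 s
t_ret = A_ann·L/Q = 2.604 s
t_cycle = t_ext + t_ret

t ≈ 8.21 s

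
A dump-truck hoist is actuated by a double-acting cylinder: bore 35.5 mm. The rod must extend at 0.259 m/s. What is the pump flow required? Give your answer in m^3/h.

Q ≈ 0.923 m^3/h

Cap-side area A_cap = π/4 × (35.5 mm)² = 989.8 mm^2
Q = A × v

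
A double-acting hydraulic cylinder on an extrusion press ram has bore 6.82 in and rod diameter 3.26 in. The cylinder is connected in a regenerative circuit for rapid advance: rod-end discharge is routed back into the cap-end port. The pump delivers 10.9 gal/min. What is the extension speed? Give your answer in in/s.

v ≈ 5.03 in/s

In regeneration the rod-end outflow joins the pump flow into the cap end, so the net volume the pump must supply per unit advance equals the rod cross-section area.
Rod cross-section A_rod = π/4 × (3.26 in)² = 8.347 in^2
v = Q_pump / A_rod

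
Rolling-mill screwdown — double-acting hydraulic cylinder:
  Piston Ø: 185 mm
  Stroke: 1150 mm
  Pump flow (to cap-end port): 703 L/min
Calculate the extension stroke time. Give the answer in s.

t ≈ 2.64 s

Cap-side area A_cap = π/4 × (185 mm)² = 26880 mm^2
Swept volume V = A × L; t = V / Q = A·L / Q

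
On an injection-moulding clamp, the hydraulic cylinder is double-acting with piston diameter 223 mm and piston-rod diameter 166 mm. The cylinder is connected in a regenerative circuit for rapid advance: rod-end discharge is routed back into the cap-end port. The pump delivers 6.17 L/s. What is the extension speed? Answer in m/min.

v ≈ 17.1 m/min

In regeneration the rod-end outflow joins the pump flow into the cap end, so the net volume the pump must supply per unit advance equals the rod cross-section area.
Rod cross-section A_rod = π/4 × (166 mm)² = 21640 mm^2
v = Q_pump / A_rod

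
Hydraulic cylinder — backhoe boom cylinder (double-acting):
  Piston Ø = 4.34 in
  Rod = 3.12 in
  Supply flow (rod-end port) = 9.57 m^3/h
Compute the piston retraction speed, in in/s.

Rod-side annular area A_ann = π/4 × (4.34² − 3.12²) = 7.148 in^2
Flow into the rod-end port fills the annular volume.
v = Q / A

v ≈ 22.7 in/s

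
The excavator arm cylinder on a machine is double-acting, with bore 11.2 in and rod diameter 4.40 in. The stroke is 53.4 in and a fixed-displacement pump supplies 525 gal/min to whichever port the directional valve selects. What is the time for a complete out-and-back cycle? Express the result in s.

t ≈ 4.80 s

Cap-side area A_cap = π/4 × (11.2 in)² = 98.52 in^2
Rod-side annular area A_ann = π/4 × (11.2² − 4.40²) = 83.32 in^2
t_ext = A_cap·L/Q = 2.603 s
t_ret = A_ann·L/Q = 2.201 s
t_cycle = t_ext + t_ret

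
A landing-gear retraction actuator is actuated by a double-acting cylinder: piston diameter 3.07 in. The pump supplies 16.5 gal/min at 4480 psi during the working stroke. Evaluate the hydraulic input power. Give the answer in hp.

Hydraulic power = P × Q

W ≈ 43.1 hp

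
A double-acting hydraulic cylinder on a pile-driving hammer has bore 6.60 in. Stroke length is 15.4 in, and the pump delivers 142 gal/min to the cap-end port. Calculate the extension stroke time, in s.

Cap-side area A_cap = π/4 × (6.60 in)² = 34.21 in^2
Swept volume V = A × L; t = V / Q = A·L / Q

t ≈ 0.964 s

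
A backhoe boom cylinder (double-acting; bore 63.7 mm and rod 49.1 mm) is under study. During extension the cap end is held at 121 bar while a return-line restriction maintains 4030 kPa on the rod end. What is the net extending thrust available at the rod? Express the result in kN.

F ≈ 33.3 kN

Cap-side area A_cap = π/4 × (63.7 mm)² = 3187 mm^2
Rod-side annular area A_ann = π/4 × (63.7² − 49.1²) = 1293 mm^2
Net thrust = P_cap·A_cap − P_rod·A_ann = 38.56 kN − 5.213 kN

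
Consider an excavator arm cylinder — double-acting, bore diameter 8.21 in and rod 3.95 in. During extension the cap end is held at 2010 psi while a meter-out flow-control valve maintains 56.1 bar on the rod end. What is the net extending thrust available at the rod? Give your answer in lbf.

F ≈ 73300 lbf

Cap-side area A_cap = π/4 × (8.21 in)² = 52.94 in^2
Rod-side annular area A_ann = π/4 × (8.21² − 3.95²) = 40.68 in^2
Net thrust = P_cap·A_cap − P_rod·A_ann = 1.064e5 lbf − 33100 lbf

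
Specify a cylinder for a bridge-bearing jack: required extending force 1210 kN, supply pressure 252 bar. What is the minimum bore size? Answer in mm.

Extension force acts on the full piston face: F = P × (π/4)D².
D = √(4F / (πP)) = √(4 × 1210 kN / (π × 252 bar))

D ≈ 247 mm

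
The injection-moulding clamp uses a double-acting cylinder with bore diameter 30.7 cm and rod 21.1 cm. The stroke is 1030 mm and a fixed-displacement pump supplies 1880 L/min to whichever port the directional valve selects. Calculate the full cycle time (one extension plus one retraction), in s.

Cap-side area A_cap = π/4 × (30.7 cm)² = 740.2 cm^2
Rod-side annular area A_ann = π/4 × (30.7² − 21.1²) = 390.6 cm^2
t_ext = A_cap·L/Q = 2.433 s
t_ret = A_ann·L/Q = 1.284 s
t_cycle = t_ext + t_ret

t ≈ 3.72 s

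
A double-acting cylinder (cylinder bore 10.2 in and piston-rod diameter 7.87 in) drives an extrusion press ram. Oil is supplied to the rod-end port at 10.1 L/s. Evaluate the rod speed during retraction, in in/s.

Rod-side annular area A_ann = π/4 × (10.2² − 7.87²) = 33.07 in^2
Flow into the rod-end port fills the annular volume.
v = Q / A

v ≈ 18.6 in/s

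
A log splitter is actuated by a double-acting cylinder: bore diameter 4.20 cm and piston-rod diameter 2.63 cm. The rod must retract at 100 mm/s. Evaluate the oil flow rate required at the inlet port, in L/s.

Q ≈ 0.0842 L/s

Rod-side annular area A_ann = π/4 × (4.20² − 2.63²) = 8.422 cm^2
Q = A × v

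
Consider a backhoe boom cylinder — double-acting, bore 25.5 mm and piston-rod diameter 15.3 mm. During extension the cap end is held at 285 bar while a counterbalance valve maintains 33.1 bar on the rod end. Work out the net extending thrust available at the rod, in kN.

Cap-side area A_cap = π/4 × (25.5 mm)² = 510.7 mm^2
Rod-side annular area A_ann = π/4 × (25.5² − 15.3²) = 326.9 mm^2
Net thrust = P_cap·A_cap − P_rod·A_ann = 14.56 kN − 1.082 kN

F ≈ 13.5 kN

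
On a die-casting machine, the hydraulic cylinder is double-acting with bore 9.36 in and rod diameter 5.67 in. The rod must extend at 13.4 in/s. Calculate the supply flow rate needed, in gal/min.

Cap-side area A_cap = π/4 × (9.36 in)² = 68.81 in^2
Q = A × v

Q ≈ 239 gal/min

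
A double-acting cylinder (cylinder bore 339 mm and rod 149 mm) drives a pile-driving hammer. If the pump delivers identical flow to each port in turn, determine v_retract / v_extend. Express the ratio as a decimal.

Cap-side area A_cap = π/4 × (339 mm)² = 90260 mm^2
Rod-side annular area A_ann = π/4 × (339² − 149²) = 72820 mm^2
For equal Q, v ∝ 1/A, so v_ret/v_ext = A_cap/A_ann.

v_ret/v_ext ≈ 1.24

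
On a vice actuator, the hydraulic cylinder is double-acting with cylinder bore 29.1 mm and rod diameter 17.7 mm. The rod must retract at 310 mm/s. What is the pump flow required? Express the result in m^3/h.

Rod-side annular area A_ann = π/4 × (29.1² − 17.7²) = 419.0 mm^2
Q = A × v

Q ≈ 0.468 m^3/h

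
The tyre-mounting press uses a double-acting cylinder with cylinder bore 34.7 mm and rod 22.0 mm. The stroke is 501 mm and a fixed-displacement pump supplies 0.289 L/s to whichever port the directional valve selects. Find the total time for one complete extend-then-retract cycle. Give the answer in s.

Cap-side area A_cap = π/4 × (34.7 mm)² = 945.7 mm^2
Rod-side annular area A_ann = π/4 × (34.7² − 22.0²) = 565.6 mm^2
t_ext = A_cap·L/Q = 1.639 s
t_ret = A_ann·L/Q = 0.9804 s
t_cycle = t_ext + t_ret

t ≈ 2.62 s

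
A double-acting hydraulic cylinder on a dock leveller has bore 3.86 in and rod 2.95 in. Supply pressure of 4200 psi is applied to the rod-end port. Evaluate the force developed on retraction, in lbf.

F ≈ 20400 lbf

Rod-side annular area A_ann = π/4 × (3.86² − 2.95²) = 4.867 in^2
On retraction the pressure acts on the annular area (bore minus rod).
F = P × A_ann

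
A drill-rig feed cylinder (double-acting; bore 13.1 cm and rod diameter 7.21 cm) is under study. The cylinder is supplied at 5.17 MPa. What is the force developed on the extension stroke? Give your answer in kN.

Cap-side area A_cap = π/4 × (13.1 cm)² = 134.8 cm^2
F = P × A_cap = 5.17 MPa × A_cap

F ≈ 69.7 kN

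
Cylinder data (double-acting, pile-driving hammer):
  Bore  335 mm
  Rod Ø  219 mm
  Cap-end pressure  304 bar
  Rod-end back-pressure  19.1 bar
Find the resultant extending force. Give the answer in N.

Cap-side area A_cap = π/4 × (335 mm)² = 88140 mm^2
Rod-side annular area A_ann = π/4 × (335² − 219²) = 50470 mm^2
Net thrust = P_cap·A_cap − P_rod·A_ann = 2.679e6 N − 96400 N

F ≈ 2.58e6 N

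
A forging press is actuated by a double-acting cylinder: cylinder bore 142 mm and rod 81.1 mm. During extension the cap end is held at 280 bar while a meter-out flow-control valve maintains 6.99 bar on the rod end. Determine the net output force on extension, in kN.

F ≈ 436 kN

Cap-side area A_cap = π/4 × (142 mm)² = 15840 mm^2
Rod-side annular area A_ann = π/4 × (142² − 81.1²) = 10670 mm^2
Net thrust = P_cap·A_cap − P_rod·A_ann = 443.4 kN − 7.459 kN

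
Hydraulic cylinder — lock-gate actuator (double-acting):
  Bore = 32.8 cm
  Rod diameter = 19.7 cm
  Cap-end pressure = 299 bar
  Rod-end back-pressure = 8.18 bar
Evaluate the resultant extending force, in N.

Cap-side area A_cap = π/4 × (32.8 cm)² = 845.0 cm^2
Rod-side annular area A_ann = π/4 × (32.8² − 19.7²) = 540.2 cm^2
Net thrust = P_cap·A_cap − P_rod·A_ann = 2.526e6 N − 44180 N

F ≈ 2.48e6 N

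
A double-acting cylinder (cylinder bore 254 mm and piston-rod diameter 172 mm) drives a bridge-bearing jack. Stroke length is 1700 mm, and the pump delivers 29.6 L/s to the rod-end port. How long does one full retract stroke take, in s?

Rod-side annular area A_ann = π/4 × (254² − 172²) = 27440 mm^2
Swept volume V = A × L; t = V / Q = A·L / Q

t ≈ 1.58 s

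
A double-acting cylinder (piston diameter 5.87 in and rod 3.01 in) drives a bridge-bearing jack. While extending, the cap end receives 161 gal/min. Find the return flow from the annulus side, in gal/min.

Q_out ≈ 119 gal/min

Cap-side area A_cap = π/4 × (5.87 in)² = 27.06 in^2
Rod-side annular area A_ann = π/4 × (5.87² − 3.01²) = 19.95 in^2
Piston speed v = Q_in/A_cap; rod-end outflow Q_out = v × A_ann = Q_in × A_ann/A_cap.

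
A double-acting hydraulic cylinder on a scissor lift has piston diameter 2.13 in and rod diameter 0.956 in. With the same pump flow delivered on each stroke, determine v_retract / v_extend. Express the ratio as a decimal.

Cap-side area A_cap = π/4 × (2.13 in)² = 3.563 in^2
Rod-side annular area A_ann = π/4 × (2.13² − 0.956²) = 2.845 in^2
For equal Q, v ∝ 1/A, so v_ret/v_ext = A_cap/A_ann.

v_ret/v_ext ≈ 1.25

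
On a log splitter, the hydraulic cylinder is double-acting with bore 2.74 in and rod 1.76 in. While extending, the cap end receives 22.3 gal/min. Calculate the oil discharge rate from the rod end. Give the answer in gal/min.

Q_out ≈ 13.1 gal/min

Cap-side area A_cap = π/4 × (2.74 in)² = 5.896 in^2
Rod-side annular area A_ann = π/4 × (2.74² − 1.76²) = 3.464 in^2
Piston speed v = Q_in/A_cap; rod-end outflow Q_out = v × A_ann = Q_in × A_ann/A_cap.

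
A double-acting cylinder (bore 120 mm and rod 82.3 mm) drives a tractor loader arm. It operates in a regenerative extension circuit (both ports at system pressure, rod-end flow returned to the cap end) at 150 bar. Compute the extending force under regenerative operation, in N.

F ≈ 79800 N

With equal pressure on both faces, forces on the annular region cancel; the net push is pressure × rod cross-section.
Rod cross-section A_rod = π/4 × (82.3 mm)² = 5320 mm^2
F = P × A_rod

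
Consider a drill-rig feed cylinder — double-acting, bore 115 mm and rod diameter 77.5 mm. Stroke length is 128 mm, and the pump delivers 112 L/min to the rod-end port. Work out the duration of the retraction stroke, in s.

Rod-side annular area A_ann = π/4 × (115² − 77.5²) = 5670 mm^2
Swept volume V = A × L; t = V / Q = A·L / Q

t ≈ 0.389 s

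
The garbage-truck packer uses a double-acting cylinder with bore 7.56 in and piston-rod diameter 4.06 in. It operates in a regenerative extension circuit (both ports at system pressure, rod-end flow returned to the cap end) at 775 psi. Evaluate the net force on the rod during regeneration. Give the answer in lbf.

F ≈ 10000 lbf

With equal pressure on both faces, forces on the annular region cancel; the net push is pressure × rod cross-section.
Rod cross-section A_rod = π/4 × (4.06 in)² = 12.95 in^2
F = P × A_rod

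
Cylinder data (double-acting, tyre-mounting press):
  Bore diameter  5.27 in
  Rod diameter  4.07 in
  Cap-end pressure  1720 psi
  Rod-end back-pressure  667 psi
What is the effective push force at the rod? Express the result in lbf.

F ≈ 31600 lbf

Cap-side area A_cap = π/4 × (5.27 in)² = 21.81 in^2
Rod-side annular area A_ann = π/4 × (5.27² − 4.07²) = 8.803 in^2
Net thrust = P_cap·A_cap − P_rod·A_ann = 37520 lbf − 5871 lbf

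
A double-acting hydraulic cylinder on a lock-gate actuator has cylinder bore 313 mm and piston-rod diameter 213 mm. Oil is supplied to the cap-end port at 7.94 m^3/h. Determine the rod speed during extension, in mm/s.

Cap-side area A_cap = π/4 × (313 mm)² = 76940 mm^2
v = Q / A

v ≈ 28.7 mm/s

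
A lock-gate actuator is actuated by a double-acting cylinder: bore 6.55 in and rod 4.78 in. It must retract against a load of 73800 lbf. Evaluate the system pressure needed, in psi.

Rod-side annular area A_ann = π/4 × (6.55² − 4.78²) = 15.75 in^2
Retraction: pressure acts on the annular area.
P = F / A = 73800 lbf / A

P ≈ 4690 psi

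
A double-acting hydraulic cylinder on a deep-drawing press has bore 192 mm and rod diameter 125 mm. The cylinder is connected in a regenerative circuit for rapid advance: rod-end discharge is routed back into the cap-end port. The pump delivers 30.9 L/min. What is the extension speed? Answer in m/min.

v ≈ 2.52 m/min

In regeneration the rod-end outflow joins the pump flow into the cap end, so the net volume the pump must supply per unit advance equals the rod cross-section area.
Rod cross-section A_rod = π/4 × (125 mm)² = 12270 mm^2
v = Q_pump / A_rod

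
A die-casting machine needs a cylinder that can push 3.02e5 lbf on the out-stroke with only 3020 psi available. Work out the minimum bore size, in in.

D ≈ 11.3 in

Extension force acts on the full piston face: F = P × (π/4)D².
D = √(4F / (πP)) = √(4 × 3.02e5 lbf / (π × 3020 psi))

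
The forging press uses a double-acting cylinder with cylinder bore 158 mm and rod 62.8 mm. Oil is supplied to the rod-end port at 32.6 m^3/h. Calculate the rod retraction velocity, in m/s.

Rod-side annular area A_ann = π/4 × (158² − 62.8²) = 16510 mm^2
Flow into the rod-end port fills the annular volume.
v = Q / A

v ≈ 0.549 m/s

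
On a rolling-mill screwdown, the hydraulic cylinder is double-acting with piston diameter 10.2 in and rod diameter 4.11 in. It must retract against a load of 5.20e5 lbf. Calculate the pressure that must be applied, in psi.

Rod-side annular area A_ann = π/4 × (10.2² − 4.11²) = 68.45 in^2
Retraction: pressure acts on the annular area.
P = F / A = 5.20e5 lbf / A

P ≈ 7600 psi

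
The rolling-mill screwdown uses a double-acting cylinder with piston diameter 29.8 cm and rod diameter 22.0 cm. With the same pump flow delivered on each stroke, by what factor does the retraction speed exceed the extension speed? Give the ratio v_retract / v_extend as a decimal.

Cap-side area A_cap = π/4 × (29.8 cm)² = 697.5 cm^2
Rod-side annular area A_ann = π/4 × (29.8² − 22.0²) = 317.3 cm^2
For equal Q, v ∝ 1/A, so v_ret/v_ext = A_cap/A_ann.

v_ret/v_ext ≈ 2.20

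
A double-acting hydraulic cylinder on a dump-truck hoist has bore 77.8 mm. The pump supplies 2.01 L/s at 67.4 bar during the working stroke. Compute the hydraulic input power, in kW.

Hydraulic power = P × Q

W ≈ 13.5 kW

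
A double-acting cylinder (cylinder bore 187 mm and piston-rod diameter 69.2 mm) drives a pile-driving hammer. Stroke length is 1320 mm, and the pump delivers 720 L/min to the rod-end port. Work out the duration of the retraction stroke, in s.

Rod-side annular area A_ann = π/4 × (187² − 69.2²) = 23700 mm^2
Swept volume V = A × L; t = V / Q = A·L / Q

t ≈ 2.61 s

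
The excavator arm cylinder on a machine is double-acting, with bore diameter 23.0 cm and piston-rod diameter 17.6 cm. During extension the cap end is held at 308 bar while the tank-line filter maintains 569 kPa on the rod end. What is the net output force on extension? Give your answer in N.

F ≈ 1.27e6 N

Cap-side area A_cap = π/4 × (23.0 cm)² = 415.5 cm^2
Rod-side annular area A_ann = π/4 × (23.0² − 17.6²) = 172.2 cm^2
Net thrust = P_cap·A_cap − P_rod·A_ann = 1.280e6 N − 9798 N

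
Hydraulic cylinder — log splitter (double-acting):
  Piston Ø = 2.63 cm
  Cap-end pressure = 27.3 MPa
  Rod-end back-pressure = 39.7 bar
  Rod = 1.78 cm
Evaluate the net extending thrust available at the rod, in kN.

Cap-side area A_cap = π/4 × (2.63 cm)² = 5.433 cm^2
Rod-side annular area A_ann = π/4 × (2.63² − 1.78²) = 2.944 cm^2
Net thrust = P_cap·A_cap − P_rod·A_ann = 14.83 kN − 1.169 kN

F ≈ 13.7 kN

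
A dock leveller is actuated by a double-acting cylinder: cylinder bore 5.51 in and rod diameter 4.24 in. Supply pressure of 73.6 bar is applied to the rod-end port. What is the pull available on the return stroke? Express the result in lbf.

F ≈ 10400 lbf

Rod-side annular area A_ann = π/4 × (5.51² − 4.24²) = 9.725 in^2
On retraction the pressure acts on the annular area (bore minus rod).
F = P × A_ann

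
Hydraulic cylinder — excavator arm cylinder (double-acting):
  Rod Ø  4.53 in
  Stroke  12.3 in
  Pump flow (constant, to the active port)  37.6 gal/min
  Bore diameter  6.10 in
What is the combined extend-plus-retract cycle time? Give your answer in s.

Cap-side area A_cap = π/4 × (6.10 in)² = 29.22 in^2
Rod-side annular area A_ann = π/4 × (6.10² − 4.53²) = 13.11 in^2
t_ext = A_cap·L/Q = 2.483 s
t_ret = A_ann·L/Q = 1.114 s
t_cycle = t_ext + t_ret

t ≈ 3.60 s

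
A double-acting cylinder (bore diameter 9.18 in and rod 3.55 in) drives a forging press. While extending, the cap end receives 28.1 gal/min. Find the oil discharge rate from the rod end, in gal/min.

Q_out ≈ 23.9 gal/min

Cap-side area A_cap = π/4 × (9.18 in)² = 66.19 in^2
Rod-side annular area A_ann = π/4 × (9.18² − 3.55²) = 56.29 in^2
Piston speed v = Q_in/A_cap; rod-end outflow Q_out = v × A_ann = Q_in × A_ann/A_cap.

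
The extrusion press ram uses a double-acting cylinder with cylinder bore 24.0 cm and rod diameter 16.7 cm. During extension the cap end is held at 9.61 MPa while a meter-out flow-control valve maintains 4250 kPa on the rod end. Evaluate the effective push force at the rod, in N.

F ≈ 3.36e5 N

Cap-side area A_cap = π/4 × (24.0 cm)² = 452.4 cm^2
Rod-side annular area A_ann = π/4 × (24.0² − 16.7²) = 233.3 cm^2
Net thrust = P_cap·A_cap − P_rod·A_ann = 4.347e5 N − 99170 N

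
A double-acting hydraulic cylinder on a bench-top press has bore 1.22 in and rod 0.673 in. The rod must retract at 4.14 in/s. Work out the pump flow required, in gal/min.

Q ≈ 0.875 gal/min

Rod-side annular area A_ann = π/4 × (1.22² − 0.673²) = 0.8133 in^2
Q = A × v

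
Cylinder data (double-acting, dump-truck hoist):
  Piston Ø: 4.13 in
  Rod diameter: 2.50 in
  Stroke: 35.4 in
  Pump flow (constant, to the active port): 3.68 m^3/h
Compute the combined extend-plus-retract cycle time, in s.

Cap-side area A_cap = π/4 × (4.13 in)² = 13.40 in^2
Rod-side annular area A_ann = π/4 × (4.13² − 2.50²) = 8.488 in^2
t_ext = A_cap·L/Q = 7.602 s
t_ret = A_ann·L/Q = 4.817 s
t_cycle = t_ext + t_ret

t ≈ 12.4 s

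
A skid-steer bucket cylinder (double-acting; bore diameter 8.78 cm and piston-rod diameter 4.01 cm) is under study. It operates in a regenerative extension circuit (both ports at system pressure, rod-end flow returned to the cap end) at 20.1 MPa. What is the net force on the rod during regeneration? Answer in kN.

F ≈ 25.4 kN

With equal pressure on both faces, forces on the annular region cancel; the net push is pressure × rod cross-section.
Rod cross-section A_rod = π/4 × (4.01 cm)² = 12.63 cm^2
F = P × A_rod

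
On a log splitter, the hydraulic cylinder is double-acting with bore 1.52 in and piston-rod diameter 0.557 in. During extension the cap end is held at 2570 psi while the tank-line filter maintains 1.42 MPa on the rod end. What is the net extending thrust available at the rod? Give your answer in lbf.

F ≈ 4340 lbf

Cap-side area A_cap = π/4 × (1.52 in)² = 1.815 in^2
Rod-side annular area A_ann = π/4 × (1.52² − 0.557²) = 1.571 in^2
Net thrust = P_cap·A_cap − P_rod·A_ann = 4663 lbf − 323.5 lbf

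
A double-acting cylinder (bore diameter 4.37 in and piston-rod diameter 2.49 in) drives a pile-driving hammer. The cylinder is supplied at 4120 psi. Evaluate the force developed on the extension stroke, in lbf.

F ≈ 61800 lbf

Cap-side area A_cap = π/4 × (4.37 in)² = 15.00 in^2
F = P × A_cap = 4120 psi × A_cap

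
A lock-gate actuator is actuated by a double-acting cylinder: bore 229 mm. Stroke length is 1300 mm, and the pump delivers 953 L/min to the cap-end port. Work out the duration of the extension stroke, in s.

Cap-side area A_cap = π/4 × (229 mm)² = 41190 mm^2
Swept volume V = A × L; t = V / Q = A·L / Q

t ≈ 3.37 s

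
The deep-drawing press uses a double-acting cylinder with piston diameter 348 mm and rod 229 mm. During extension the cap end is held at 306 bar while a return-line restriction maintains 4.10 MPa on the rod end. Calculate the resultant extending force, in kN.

F ≈ 2690 kN

Cap-side area A_cap = π/4 × (348 mm)² = 95110 mm^2
Rod-side annular area A_ann = π/4 × (348² − 229²) = 53930 mm^2
Net thrust = P_cap·A_cap − P_rod·A_ann = 2911 kN − 221.1 kN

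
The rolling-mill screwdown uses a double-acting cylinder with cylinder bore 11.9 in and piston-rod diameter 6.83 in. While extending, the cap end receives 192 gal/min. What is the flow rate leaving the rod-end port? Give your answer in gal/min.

Q_out ≈ 129 gal/min

Cap-side area A_cap = π/4 × (11.9 in)² = 111.2 in^2
Rod-side annular area A_ann = π/4 × (11.9² − 6.83²) = 74.58 in^2
Piston speed v = Q_in/A_cap; rod-end outflow Q_out = v × A_ann = Q_in × A_ann/A_cap.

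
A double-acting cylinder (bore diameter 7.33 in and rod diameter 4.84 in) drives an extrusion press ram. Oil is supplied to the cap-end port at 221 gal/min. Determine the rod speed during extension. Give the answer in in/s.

Cap-side area A_cap = π/4 × (7.33 in)² = 42.20 in^2
v = Q / A

v ≈ 20.2 in/s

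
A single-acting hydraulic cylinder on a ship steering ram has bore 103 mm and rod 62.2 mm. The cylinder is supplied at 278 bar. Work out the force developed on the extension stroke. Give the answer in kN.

F ≈ 232 kN

Cap-side area A_cap = π/4 × (103 mm)² = 8332 mm^2
F = P × A_cap = 278 bar × A_cap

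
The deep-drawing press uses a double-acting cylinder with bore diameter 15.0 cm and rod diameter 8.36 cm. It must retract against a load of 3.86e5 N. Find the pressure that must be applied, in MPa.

P ≈ 31.7 MPa

Rod-side annular area A_ann = π/4 × (15.0² − 8.36²) = 121.8 cm^2
Retraction: pressure acts on the annular area.
P = F / A = 3.86e5 N / A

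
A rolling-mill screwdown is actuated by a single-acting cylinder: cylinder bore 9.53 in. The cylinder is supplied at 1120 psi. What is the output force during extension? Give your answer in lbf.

F ≈ 79900 lbf

Cap-side area A_cap = π/4 × (9.53 in)² = 71.33 in^2
F = P × A_cap = 1120 psi × A_cap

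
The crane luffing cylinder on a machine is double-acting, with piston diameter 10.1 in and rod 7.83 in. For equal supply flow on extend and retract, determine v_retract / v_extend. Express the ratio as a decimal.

v_ret/v_ext ≈ 2.51

Cap-side area A_cap = π/4 × (10.1 in)² = 80.12 in^2
Rod-side annular area A_ann = π/4 × (10.1² − 7.83²) = 31.97 in^2
For equal Q, v ∝ 1/A, so v_ret/v_ext = A_cap/A_ann.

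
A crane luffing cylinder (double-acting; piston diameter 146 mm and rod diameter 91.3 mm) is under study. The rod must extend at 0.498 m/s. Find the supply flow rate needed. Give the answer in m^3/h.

Q ≈ 30.0 m^3/h

Cap-side area A_cap = π/4 × (146 mm)² = 16740 mm^2
Q = A × v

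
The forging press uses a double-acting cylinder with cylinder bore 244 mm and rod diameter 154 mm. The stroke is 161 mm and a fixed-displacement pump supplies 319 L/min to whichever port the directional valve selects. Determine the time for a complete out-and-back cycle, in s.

t ≈ 2.27 s

Cap-side area A_cap = π/4 × (244 mm)² = 46760 mm^2
Rod-side annular area A_ann = π/4 × (244² − 154²) = 28130 mm^2
t_ext = A_cap·L/Q = 1.416 s
t_ret = A_ann·L/Q = 0.8519 s
t_cycle = t_ext + t_ret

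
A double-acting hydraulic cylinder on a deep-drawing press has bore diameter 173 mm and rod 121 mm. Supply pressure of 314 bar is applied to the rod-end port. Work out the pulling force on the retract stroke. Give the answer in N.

Rod-side annular area A_ann = π/4 × (173² − 121²) = 12010 mm^2
On retraction the pressure acts on the annular area (bore minus rod).
F = P × A_ann

F ≈ 3.77e5 N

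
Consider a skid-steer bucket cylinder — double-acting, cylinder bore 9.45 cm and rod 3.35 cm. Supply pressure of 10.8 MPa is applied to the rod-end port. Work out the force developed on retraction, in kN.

Rod-side annular area A_ann = π/4 × (9.45² − 3.35²) = 61.32 cm^2
On retraction the pressure acts on the annular area (bore minus rod).
F = P × A_ann

F ≈ 66.2 kN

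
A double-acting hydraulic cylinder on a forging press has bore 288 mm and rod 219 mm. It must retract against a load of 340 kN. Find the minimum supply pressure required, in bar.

Rod-side annular area A_ann = π/4 × (288² − 219²) = 27480 mm^2
Retraction: pressure acts on the annular area.
P = F / A = 340 kN / A

P ≈ 124 bar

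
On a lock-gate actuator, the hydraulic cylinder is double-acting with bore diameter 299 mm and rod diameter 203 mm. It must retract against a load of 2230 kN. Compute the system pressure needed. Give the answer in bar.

Rod-side annular area A_ann = π/4 × (299² − 203²) = 37850 mm^2
Retraction: pressure acts on the annular area.
P = F / A = 2230 kN / A

P ≈ 589 bar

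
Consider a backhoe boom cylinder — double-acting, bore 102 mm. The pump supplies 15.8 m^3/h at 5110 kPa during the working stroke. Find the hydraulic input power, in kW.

Hydraulic power = P × Q

W ≈ 22.4 kW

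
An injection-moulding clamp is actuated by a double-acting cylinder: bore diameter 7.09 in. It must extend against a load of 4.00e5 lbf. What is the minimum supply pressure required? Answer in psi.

Cap-side area A_cap = π/4 × (7.09 in)² = 39.48 in^2
P = F / A = 4.00e5 lbf / A

P ≈ 10100 psi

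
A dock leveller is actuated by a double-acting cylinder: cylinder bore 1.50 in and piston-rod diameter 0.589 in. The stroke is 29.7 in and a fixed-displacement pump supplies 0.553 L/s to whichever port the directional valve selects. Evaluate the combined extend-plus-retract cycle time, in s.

t ≈ 2.87 s

Cap-side area A_cap = π/4 × (1.50 in)² = 1.767 in^2
Rod-side annular area A_ann = π/4 × (1.50² − 0.589²) = 1.495 in^2
t_ext = A_cap·L/Q = 1.555 s
t_ret = A_ann·L/Q = 1.315 s
t_cycle = t_ext + t_ret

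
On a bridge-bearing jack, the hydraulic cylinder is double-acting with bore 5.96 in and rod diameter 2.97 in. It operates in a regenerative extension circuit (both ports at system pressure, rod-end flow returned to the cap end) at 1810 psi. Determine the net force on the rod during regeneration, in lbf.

With equal pressure on both faces, forces on the annular region cancel; the net push is pressure × rod cross-section.
Rod cross-section A_rod = π/4 × (2.97 in)² = 6.928 in^2
F = P × A_rod

F ≈ 12500 lbf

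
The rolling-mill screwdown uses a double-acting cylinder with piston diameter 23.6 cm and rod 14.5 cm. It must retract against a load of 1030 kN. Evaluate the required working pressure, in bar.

Rod-side annular area A_ann = π/4 × (23.6² − 14.5²) = 272.3 cm^2
Retraction: pressure acts on the annular area.
P = F / A = 1030 kN / A

P ≈ 378 bar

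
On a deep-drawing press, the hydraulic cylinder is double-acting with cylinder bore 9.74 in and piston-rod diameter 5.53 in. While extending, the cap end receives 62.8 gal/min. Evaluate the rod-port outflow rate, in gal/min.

Cap-side area A_cap = π/4 × (9.74 in)² = 74.51 in^2
Rod-side annular area A_ann = π/4 × (9.74² − 5.53²) = 50.49 in^2
Piston speed v = Q_in/A_cap; rod-end outflow Q_out = v × A_ann = Q_in × A_ann/A_cap.

Q_out ≈ 42.6 gal/min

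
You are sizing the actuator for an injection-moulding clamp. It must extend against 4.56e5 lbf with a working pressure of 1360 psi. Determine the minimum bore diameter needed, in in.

Extension force acts on the full piston face: F = P × (π/4)D².
D = √(4F / (πP)) = √(4 × 4.56e5 lbf / (π × 1360 psi))

D ≈ 20.7 in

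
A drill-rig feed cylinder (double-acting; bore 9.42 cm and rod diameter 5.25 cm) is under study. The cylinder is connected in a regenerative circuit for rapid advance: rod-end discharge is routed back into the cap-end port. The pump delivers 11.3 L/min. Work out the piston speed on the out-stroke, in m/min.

v ≈ 5.22 m/min

In regeneration the rod-end outflow joins the pump flow into the cap end, so the net volume the pump must supply per unit advance equals the rod cross-section area.
Rod cross-section A_rod = π/4 × (5.25 cm)² = 21.65 cm^2
v = Q_pump / A_rod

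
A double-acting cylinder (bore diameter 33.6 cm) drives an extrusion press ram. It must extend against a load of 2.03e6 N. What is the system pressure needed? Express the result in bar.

Cap-side area A_cap = π/4 × (33.6 cm)² = 886.7 cm^2
P = F / A = 2.03e6 N / A

P ≈ 229 bar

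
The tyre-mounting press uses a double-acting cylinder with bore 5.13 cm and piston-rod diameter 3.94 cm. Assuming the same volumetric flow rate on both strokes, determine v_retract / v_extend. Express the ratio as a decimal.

Cap-side area A_cap = π/4 × (5.13 cm)² = 20.67 cm^2
Rod-side annular area A_ann = π/4 × (5.13² − 3.94²) = 8.477 cm^2
For equal Q, v ∝ 1/A, so v_ret/v_ext = A_cap/A_ann.

v_ret/v_ext ≈ 2.44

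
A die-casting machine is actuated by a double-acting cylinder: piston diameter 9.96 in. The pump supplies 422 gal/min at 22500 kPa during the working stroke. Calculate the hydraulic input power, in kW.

Hydraulic power = P × Q

W ≈ 599 kW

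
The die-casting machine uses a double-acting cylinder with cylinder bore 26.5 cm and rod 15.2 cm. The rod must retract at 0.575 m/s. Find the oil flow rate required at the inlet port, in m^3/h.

Rod-side annular area A_ann = π/4 × (26.5² − 15.2²) = 370.1 cm^2
Q = A × v

Q ≈ 76.6 m^3/h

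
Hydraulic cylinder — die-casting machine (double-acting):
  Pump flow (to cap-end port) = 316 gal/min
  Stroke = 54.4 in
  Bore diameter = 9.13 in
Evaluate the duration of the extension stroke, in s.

t ≈ 2.93 s

Cap-side area A_cap = π/4 × (9.13 in)² = 65.47 in^2
Swept volume V = A × L; t = V / Q = A·L / Q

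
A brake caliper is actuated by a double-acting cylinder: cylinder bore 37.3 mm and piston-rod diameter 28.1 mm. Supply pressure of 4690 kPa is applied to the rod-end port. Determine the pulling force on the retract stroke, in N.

Rod-side annular area A_ann = π/4 × (37.3² − 28.1²) = 472.6 mm^2
On retraction the pressure acts on the annular area (bore minus rod).
F = P × A_ann

F ≈ 2220 N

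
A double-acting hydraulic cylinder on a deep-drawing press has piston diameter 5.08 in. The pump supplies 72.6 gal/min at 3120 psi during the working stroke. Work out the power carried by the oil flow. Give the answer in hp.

W ≈ 132 hp

Hydraulic power = P × Q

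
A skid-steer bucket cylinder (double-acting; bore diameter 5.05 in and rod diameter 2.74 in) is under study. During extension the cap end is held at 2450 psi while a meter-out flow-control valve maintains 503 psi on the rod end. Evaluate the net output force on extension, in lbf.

Cap-side area A_cap = π/4 × (5.05 in)² = 20.03 in^2
Rod-side annular area A_ann = π/4 × (5.05² − 2.74²) = 14.13 in^2
Net thrust = P_cap·A_cap − P_rod·A_ann = 49070 lbf − 7109 lbf

F ≈ 42000 lbf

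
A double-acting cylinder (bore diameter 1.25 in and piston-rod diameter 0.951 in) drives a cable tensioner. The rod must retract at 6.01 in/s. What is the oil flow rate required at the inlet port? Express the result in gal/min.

Q ≈ 0.807 gal/min

Rod-side annular area A_ann = π/4 × (1.25² − 0.951²) = 0.5169 in^2
Q = A × v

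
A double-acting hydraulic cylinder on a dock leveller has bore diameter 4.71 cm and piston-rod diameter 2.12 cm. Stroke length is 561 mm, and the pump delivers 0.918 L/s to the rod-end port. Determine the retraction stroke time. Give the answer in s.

t ≈ 0.849 s

Rod-side annular area A_ann = π/4 × (4.71² − 2.12²) = 13.89 cm^2
Swept volume V = A × L; t = V / Q = A·L / Q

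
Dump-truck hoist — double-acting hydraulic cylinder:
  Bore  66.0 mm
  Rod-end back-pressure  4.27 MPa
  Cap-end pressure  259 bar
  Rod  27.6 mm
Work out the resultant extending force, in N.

Cap-side area A_cap = π/4 × (66.0 mm)² = 3421 mm^2
Rod-side annular area A_ann = π/4 × (66.0² − 27.6²) = 2823 mm^2
Net thrust = P_cap·A_cap − P_rod·A_ann = 88610 N − 12050 N

F ≈ 76600 N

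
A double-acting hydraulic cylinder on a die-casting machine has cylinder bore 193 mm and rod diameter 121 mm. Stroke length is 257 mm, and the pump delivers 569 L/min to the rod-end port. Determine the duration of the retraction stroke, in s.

Rod-side annular area A_ann = π/4 × (193² − 121²) = 17760 mm^2
Swept volume V = A × L; t = V / Q = A·L / Q

t ≈ 0.481 s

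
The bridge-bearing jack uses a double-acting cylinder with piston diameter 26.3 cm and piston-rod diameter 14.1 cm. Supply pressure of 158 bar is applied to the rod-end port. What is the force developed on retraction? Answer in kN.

Rod-side annular area A_ann = π/4 × (26.3² − 14.1²) = 387.1 cm^2
On retraction the pressure acts on the annular area (bore minus rod).
F = P × A_ann

F ≈ 612 kN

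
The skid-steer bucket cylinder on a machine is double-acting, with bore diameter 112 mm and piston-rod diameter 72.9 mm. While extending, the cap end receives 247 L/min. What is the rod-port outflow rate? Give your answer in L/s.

Q_out ≈ 2.37 L/s

Cap-side area A_cap = π/4 × (112 mm)² = 9852 mm^2
Rod-side annular area A_ann = π/4 × (112² − 72.9²) = 5678 mm^2
Piston speed v = Q_in/A_cap; rod-end outflow Q_out = v × A_ann = Q_in × A_ann/A_cap.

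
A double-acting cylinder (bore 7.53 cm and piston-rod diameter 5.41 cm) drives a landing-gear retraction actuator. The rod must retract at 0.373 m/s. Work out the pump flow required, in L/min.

Q ≈ 48.2 L/min

Rod-side annular area A_ann = π/4 × (7.53² − 5.41²) = 21.55 cm^2
Q = A × v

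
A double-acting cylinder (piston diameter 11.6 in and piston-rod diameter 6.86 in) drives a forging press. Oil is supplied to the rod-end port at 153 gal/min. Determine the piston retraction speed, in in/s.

Rod-side annular area A_ann = π/4 × (11.6² − 6.86²) = 68.72 in^2
Flow into the rod-end port fills the annular volume.
v = Q / A

v ≈ 8.57 in/s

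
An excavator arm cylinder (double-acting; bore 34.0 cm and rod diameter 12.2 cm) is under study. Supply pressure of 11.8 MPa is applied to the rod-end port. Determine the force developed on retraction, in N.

F ≈ 9.33e5 N

Rod-side annular area A_ann = π/4 × (34.0² − 12.2²) = 791.0 cm^2
On retraction the pressure acts on the annular area (bore minus rod).
F = P × A_ann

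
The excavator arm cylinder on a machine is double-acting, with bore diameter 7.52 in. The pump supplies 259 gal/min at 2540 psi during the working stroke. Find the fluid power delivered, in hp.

W ≈ 384 hp

Hydraulic power = P × Q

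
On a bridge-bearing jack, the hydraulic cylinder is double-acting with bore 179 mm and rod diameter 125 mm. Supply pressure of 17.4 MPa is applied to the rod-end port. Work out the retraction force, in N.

F ≈ 2.24e5 N

Rod-side annular area A_ann = π/4 × (179² − 125²) = 12890 mm^2
On retraction the pressure acts on the annular area (bore minus rod).
F = P × A_ann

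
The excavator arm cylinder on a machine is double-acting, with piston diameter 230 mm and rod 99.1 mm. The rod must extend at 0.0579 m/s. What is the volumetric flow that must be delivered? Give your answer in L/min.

Cap-side area A_cap = π/4 × (230 mm)² = 41550 mm^2
Q = A × v

Q ≈ 144 L/min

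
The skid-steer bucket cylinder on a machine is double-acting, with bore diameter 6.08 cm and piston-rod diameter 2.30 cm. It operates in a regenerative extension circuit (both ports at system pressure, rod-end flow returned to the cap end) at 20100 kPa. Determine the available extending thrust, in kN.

F ≈ 8.35 kN

With equal pressure on both faces, forces on the annular region cancel; the net push is pressure × rod cross-section.
Rod cross-section A_rod = π/4 × (2.30 cm)² = 4.155 cm^2
F = P × A_rod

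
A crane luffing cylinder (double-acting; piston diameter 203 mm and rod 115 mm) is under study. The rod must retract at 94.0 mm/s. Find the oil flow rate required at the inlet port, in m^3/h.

Rod-side annular area A_ann = π/4 × (203² − 115²) = 21980 mm^2
Q = A × v

Q ≈ 7.44 m^3/h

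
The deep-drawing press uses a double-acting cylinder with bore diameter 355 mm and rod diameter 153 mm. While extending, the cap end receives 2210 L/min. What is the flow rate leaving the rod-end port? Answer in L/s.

Cap-side area A_cap = π/4 × (355 mm)² = 98980 mm^2
Rod-side annular area A_ann = π/4 × (355² − 153²) = 80590 mm^2
Piston speed v = Q_in/A_cap; rod-end outflow Q_out = v × A_ann = Q_in × A_ann/A_cap.

Q_out ≈ 30.0 L/s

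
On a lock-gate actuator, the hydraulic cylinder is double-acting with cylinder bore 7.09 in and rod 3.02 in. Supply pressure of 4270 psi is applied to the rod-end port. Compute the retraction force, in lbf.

Rod-side annular area A_ann = π/4 × (7.09² − 3.02²) = 32.32 in^2
On retraction the pressure acts on the annular area (bore minus rod).
F = P × A_ann

F ≈ 1.38e5 lbf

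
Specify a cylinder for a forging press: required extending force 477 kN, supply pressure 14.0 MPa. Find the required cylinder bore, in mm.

Extension force acts on the full piston face: F = P × (π/4)D².
D = √(4F / (πP)) = √(4 × 477 kN / (π × 14.0 MPa))

D ≈ 208 mm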